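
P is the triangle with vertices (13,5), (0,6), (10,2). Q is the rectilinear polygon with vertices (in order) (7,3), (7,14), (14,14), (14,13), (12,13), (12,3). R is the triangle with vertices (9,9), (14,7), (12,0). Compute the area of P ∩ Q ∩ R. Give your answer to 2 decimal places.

The intersection is the polygon with vertices (12,4), (11,3), (10.263,5.21), (12,5.077).
By the shoelace formula its area is 2.41.

2.41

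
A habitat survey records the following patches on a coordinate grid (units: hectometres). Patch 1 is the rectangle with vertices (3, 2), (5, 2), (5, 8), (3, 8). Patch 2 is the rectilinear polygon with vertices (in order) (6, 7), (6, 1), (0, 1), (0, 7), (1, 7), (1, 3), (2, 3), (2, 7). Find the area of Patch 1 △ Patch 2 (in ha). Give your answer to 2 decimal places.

|Patch 1| = 12, |Patch 2| = 32, |Patch 1∩Patch 2| = 10.
|Patch 1 △ Patch 2| = |Patch 1| + |Patch 2| − 2·|Patch 1∩Patch 2| = 12 + 32 − 20 = 24.00.

24.00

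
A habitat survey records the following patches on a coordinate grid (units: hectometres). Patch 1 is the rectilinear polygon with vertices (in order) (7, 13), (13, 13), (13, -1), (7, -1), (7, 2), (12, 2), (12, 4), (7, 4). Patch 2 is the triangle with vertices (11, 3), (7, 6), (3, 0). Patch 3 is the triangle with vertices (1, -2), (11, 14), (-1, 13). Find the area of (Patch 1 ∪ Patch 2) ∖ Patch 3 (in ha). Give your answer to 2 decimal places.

|Patch 1 ∪ Patch 2| = 89.
|(Patch 1 ∪ Patch 2) ∩ Patch 3| = 9.1125.
|(Patch 1 ∪ Patch 2) ∖ Patch 3| = 89 − 9.1125 = 79.89.

79.89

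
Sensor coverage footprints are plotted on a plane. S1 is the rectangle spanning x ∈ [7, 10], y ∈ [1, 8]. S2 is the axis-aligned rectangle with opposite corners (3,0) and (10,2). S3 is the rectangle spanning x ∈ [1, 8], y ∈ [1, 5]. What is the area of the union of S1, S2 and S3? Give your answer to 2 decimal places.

52.00

By inclusion–exclusion:
Individual areas: |S1| = 21, |S2| = 14, |S3| = 28.
|S1∩S2|: x∈[7,10], y∈[1,2] → 3·1 = 3.
|S1∩S3|: x∈[7,8], y∈[1,5] → 1·4 = 4.
|S2∩S3|: x∈[3,8], y∈[1,2] → 5·1 = 5.
|S1∩S2∩S3| = 1.
|S1 ∪ S2 ∪ S3| = 63 − 12 + 1 = 52.00.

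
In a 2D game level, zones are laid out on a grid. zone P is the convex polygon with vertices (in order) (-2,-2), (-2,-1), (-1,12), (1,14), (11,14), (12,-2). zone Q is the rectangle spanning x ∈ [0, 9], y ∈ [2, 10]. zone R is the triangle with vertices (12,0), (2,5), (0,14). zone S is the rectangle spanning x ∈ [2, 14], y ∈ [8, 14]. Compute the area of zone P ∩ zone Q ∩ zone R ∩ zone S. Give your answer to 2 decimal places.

4.57

The intersection is the polygon with vertices (5.143,8), (2,8), (2,10), (3.429,10).
By the shoelace formula its area is 4.57.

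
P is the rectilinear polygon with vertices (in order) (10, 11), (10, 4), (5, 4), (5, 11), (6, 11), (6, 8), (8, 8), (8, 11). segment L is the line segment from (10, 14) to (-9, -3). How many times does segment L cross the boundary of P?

2

The segment meets the boundary at (5,9.526), (6,10.421).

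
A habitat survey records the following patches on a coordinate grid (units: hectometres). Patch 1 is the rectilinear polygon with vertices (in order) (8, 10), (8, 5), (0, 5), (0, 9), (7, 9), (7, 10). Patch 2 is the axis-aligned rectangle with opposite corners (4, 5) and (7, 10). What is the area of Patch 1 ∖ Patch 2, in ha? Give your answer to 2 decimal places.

|Patch 1| = 33, |Patch 1∩Patch 2| = 12.
|Patch 1 ∖ Patch 2| = |Patch 1| − |Patch 1∩Patch 2| = 33 − 12 = 21.00.

21.00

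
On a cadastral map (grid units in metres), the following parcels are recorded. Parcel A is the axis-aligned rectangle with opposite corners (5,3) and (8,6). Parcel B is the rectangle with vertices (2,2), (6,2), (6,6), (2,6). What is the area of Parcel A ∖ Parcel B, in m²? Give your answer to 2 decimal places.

|Parcel A∩Parcel B|: x∈[5,6], y∈[3,6] → 1·3 = 3.
|Parcel A| = 9.
|Parcel A ∖ Parcel B| = |Parcel A| − |Parcel A∩Parcel B| = 9 − 3 = 6.00.

6.00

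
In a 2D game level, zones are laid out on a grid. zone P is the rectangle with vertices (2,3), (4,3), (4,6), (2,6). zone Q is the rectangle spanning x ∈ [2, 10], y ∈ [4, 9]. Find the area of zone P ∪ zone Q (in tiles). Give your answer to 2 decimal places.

By inclusion–exclusion:
Individual areas: |zone P| = 6, |zone Q| = 40.
|zone P∩zone Q|: x∈[2,4], y∈[4,6] → 2·2 = 4.
|zone P ∪ zone Q| = 46 − 4 = 42.00.

42.00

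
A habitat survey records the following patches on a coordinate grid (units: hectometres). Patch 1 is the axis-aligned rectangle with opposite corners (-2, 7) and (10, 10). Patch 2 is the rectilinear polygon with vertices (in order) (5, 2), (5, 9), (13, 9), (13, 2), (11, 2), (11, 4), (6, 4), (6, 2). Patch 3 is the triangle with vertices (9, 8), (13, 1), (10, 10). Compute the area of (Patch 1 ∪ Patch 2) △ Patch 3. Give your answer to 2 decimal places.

|Patch 1 ∪ Patch 2| = 72.
|(Patch 1 ∪ Patch 2) ∩ Patch 3| = 7.2143.
|(Patch 1 ∪ Patch 2) △ Patch 3| = 72 + 7.5 − 14.4286 = 65.07.

65.07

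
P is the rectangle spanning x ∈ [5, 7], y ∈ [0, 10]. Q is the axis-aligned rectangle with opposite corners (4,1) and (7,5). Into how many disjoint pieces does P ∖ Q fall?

P ∖ Q splits into 2 disjoint pieces (area 2, area 10).

2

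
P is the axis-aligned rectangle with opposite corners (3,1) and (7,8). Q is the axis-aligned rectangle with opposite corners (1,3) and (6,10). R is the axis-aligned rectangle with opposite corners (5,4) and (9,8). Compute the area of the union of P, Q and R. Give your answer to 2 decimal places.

By inclusion–exclusion:
Individual areas: |P| = 28, |Q| = 35, |R| = 16.
|P∩Q|: x∈[3,6], y∈[3,8] → 3·5 = 15.
|P∩R|: x∈[5,7], y∈[4,8] → 2·4 = 8.
|Q∩R|: x∈[5,6], y∈[4,8] → 1·4 = 4.
|P∩Q∩R| = 4.
|P ∪ Q ∪ R| = 79 − 27 + 4 = 56.00.

56.00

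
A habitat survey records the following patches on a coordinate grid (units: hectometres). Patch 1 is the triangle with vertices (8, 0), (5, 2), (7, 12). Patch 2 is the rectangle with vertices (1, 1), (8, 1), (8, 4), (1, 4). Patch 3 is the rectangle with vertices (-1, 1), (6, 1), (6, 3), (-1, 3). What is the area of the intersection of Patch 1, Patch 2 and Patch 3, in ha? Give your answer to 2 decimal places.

The intersection is the polygon with vertices (5.2,3), (6,3), (6,1.333), (5,2).
By the shoelace formula its area is 1.23.

1.23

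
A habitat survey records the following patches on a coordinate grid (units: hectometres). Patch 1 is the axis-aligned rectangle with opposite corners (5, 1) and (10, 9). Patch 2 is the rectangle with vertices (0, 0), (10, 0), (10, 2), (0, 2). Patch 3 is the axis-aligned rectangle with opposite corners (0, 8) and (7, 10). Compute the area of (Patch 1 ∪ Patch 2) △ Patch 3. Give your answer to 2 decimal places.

65.00

|Patch 1 ∪ Patch 2| = 55.
|(Patch 1 ∪ Patch 2) ∩ Patch 3| = 2.
|(Patch 1 ∪ Patch 2) △ Patch 3| = 55 + 14 − 4 = 65.00.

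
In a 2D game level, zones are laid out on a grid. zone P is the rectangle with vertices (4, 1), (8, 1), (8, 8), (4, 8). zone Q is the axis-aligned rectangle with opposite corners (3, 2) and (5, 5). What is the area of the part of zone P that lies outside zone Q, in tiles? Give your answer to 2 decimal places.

25.00

|zone P∩zone Q|: x∈[4,5], y∈[2,5] → 1·3 = 3.
|zone P| = 28.
|zone P ∖ zone Q| = |zone P| − |zone P∩zone Q| = 28 − 3 = 25.00.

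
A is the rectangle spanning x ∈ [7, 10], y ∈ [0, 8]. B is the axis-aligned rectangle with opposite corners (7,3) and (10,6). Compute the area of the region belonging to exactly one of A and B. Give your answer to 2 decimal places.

15.00

|A∩B|: x∈[7,10], y∈[3,6] → 3·3 = 9.
|A △ B| = |A| + |B| − 2·|A∩B| = 24 + 9 − 18 = 15.00.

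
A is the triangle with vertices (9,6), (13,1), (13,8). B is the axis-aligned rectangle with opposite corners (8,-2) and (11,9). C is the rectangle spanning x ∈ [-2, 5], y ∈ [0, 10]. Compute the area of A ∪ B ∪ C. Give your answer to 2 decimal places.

By inclusion–exclusion:
Individual areas: |A| = 14, |B| = 33, |C| = 70.
|A∩B| = 3.5.
|A∩C| = 0.
|B∩C| = 0 (no overlap).
|A∩B∩C| = 0.
|A ∪ B ∪ C| = 117 − 3.5 + 0 = 113.50.

113.50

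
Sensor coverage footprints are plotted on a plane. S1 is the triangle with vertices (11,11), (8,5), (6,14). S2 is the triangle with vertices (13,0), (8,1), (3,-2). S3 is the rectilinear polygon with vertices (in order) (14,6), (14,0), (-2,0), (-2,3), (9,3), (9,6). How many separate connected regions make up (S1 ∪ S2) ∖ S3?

2

(S1 ∪ S2) ∖ S3 splits into 2 disjoint pieces (area 19.5, area 6.6667).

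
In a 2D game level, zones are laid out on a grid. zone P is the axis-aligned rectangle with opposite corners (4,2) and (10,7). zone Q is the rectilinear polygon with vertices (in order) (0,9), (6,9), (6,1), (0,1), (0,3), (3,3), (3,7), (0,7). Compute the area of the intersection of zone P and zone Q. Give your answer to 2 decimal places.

10.00

The intersection is the polygon with vertices (4,2), (4,7), (6,7), (6,2).
By the shoelace formula its area is 10.00.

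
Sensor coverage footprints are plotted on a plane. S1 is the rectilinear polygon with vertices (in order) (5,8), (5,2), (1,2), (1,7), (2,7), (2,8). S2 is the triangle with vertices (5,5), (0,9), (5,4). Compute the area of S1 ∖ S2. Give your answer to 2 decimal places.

20.90

|S1| = 23, |S1∩S2| = 2.1.
|S1 ∖ S2| = |S1| − |S1∩S2| = 23 − 2.1 = 20.90.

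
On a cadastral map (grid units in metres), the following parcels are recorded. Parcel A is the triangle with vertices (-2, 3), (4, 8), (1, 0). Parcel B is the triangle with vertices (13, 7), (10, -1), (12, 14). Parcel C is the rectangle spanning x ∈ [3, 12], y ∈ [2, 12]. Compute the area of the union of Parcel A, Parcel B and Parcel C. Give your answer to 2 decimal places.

111.77

By inclusion–exclusion:
Individual areas: |Parcel A| = 16.5, |Parcel B| = 14.5, |Parcel C| = 90.
|Parcel A∩Parcel B| = 0.
|Parcel A∩Parcel C| = 0.9167.
|Parcel B∩Parcel C| = 8.3125.
|Parcel A∩Parcel B∩Parcel C| = 0.
|Parcel A ∪ Parcel B ∪ Parcel C| = 121 − 9.2292 + 0 = 111.77.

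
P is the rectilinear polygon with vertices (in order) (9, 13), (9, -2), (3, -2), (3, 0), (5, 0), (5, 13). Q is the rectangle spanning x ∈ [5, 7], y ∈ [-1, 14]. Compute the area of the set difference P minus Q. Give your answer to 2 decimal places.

36.00

|P| = 64, |P∩Q| = 28.
|P ∖ Q| = |P| − |P∩Q| = 64 − 28 = 36.00.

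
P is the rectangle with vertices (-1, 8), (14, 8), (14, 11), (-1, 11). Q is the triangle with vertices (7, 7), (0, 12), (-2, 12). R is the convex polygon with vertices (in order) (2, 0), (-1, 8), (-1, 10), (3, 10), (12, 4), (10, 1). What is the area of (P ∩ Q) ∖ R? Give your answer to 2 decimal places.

1.40

|P ∩ Q| = 3.
|(P ∩ Q) ∩ R| = 1.6.
|(P ∩ Q) ∖ R| = 3 − 1.6 = 1.40.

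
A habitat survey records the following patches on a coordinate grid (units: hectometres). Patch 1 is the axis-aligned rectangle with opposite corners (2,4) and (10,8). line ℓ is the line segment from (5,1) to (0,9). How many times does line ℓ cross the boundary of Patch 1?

The segment meets the boundary at (2,5.8), (3.125,4).

2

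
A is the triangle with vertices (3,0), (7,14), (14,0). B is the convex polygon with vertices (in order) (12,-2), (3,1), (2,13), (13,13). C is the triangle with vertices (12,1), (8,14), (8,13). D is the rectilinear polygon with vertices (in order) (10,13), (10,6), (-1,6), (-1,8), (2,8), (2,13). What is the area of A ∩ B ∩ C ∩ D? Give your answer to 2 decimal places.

The intersection is the polygon with vertices (10,7.5), (10,7), (9,10), (9.6,8.8).
By the shoelace formula its area is 0.40.

0.40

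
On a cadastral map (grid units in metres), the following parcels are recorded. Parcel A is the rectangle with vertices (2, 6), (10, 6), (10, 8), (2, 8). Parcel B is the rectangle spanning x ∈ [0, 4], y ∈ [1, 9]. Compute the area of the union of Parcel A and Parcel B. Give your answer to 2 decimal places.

44.00

By inclusion–exclusion:
Individual areas: |Parcel A| = 16, |Parcel B| = 32.
|Parcel A∩Parcel B|: x∈[2,4], y∈[6,8] → 2·2 = 4.
|Parcel A ∪ Parcel B| = 48 − 4 = 44.00.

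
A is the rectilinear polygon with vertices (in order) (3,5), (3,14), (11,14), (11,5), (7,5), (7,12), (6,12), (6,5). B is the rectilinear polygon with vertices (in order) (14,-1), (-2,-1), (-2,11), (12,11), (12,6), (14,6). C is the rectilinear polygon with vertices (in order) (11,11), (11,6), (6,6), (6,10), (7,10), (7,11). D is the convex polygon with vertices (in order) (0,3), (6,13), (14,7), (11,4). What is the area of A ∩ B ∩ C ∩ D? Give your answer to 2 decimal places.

17.96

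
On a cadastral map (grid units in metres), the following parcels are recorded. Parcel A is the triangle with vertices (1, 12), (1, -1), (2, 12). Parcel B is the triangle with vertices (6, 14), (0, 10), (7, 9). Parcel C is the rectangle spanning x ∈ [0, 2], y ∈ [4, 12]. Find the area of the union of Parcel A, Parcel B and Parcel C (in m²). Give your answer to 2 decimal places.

By inclusion–exclusion:
Individual areas: |Parcel A| = 6.5, |Parcel B| = 17, |Parcel C| = 16.
|Parcel A∩Parcel B| = 1.0335.
|Parcel A∩Parcel C| = 5.5385.
|Parcel B∩Parcel C| = 1.619.
|Parcel A∩Parcel B∩Parcel C| = 1.0335.
|Parcel A ∪ Parcel B ∪ Parcel C| = 39.5 − 8.1911 + 1.0335 = 32.34.

32.34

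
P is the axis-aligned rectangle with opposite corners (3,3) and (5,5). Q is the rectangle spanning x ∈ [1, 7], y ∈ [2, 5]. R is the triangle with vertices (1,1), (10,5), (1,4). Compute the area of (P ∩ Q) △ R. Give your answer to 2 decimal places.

12.17

|P ∩ Q| = 4.
|(P ∩ Q) ∩ R| = 2.6667.
|(P ∩ Q) △ R| = 4 + 13.5 − 5.3333 = 12.17.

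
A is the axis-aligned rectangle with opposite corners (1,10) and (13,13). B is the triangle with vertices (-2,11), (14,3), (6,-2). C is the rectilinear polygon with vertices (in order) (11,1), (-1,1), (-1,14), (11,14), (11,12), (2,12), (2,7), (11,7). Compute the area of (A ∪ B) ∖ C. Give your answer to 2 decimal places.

|A ∪ B| = 108.
|(A ∪ B) ∩ C| = 64.4058.
|(A ∪ B) ∖ C| = 108 − 64.4058 = 43.59.

43.59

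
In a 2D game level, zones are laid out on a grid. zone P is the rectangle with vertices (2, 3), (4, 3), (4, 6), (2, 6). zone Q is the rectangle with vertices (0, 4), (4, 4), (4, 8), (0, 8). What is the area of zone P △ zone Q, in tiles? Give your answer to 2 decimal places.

|zone P∩zone Q|: x∈[2,4], y∈[4,6] → 2·2 = 4.
|zone P △ zone Q| = |zone P| + |zone Q| − 2·|zone P∩zone Q| = 6 + 16 − 8 = 14.00.

14.00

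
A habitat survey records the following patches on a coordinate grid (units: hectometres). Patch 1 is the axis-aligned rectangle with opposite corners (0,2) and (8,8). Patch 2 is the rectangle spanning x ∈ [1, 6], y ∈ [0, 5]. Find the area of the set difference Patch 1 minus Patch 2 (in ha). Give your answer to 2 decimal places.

|Patch 1∩Patch 2|: x∈[1,6], y∈[2,5] → 5·3 = 15.
|Patch 1| = 48.
|Patch 1 ∖ Patch 2| = |Patch 1| − |Patch 1∩Patch 2| = 48 − 15 = 33.00.

33.00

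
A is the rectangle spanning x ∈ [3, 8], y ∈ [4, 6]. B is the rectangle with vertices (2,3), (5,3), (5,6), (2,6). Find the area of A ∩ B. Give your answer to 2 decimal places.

4.00

|A∩B|: x∈[3,5], y∈[4,6] → 2·2 = 4.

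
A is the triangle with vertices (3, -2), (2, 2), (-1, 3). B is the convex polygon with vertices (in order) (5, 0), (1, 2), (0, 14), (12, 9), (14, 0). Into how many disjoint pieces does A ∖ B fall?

A ∖ B is a single connected region.

1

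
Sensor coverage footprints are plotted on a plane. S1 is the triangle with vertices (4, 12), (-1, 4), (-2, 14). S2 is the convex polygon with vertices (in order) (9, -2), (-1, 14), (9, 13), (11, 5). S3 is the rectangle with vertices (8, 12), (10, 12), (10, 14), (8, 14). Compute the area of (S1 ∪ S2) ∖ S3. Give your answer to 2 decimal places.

109.24

|S1 ∪ S2| = 110.4145.
|(S1 ∪ S2) ∩ S3| = 1.175.
|(S1 ∪ S2) ∖ S3| = 110.4145 − 1.175 = 109.24.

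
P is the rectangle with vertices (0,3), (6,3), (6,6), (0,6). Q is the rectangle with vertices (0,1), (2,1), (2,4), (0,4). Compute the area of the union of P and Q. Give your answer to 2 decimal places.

22.00

By inclusion–exclusion:
Individual areas: |P| = 18, |Q| = 6.
|P∩Q|: x∈[0,2], y∈[3,4] → 2·1 = 2.
|P ∪ Q| = 24 − 2 = 22.00.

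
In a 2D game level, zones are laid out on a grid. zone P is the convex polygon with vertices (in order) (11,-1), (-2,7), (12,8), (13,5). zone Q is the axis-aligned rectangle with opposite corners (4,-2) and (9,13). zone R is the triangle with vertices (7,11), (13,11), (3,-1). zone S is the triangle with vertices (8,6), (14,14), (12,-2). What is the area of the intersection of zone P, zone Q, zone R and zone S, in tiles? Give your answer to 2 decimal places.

The intersection is the polygon with vertices (9,6.2), (8.312,5.375), (8,6), (9,7.333).
By the shoelace formula its area is 0.91.

0.91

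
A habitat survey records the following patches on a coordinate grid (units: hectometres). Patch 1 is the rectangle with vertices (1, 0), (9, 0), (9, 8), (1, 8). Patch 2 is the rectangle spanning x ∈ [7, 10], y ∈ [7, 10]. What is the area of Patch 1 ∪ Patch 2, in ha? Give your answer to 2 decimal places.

71.00

By inclusion–exclusion:
Individual areas: |Patch 1| = 64, |Patch 2| = 9.
|Patch 1∩Patch 2|: x∈[7,9], y∈[7,8] → 2·1 = 2.
|Patch 1 ∪ Patch 2| = 73 − 2 = 71.00.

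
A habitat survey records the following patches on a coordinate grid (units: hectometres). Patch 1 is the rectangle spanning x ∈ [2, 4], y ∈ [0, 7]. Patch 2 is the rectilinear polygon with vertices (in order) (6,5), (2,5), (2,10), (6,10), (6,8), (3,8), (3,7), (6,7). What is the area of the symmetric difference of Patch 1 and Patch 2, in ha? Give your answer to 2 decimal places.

23.00

|Patch 1| = 14, |Patch 2| = 17, |Patch 1∩Patch 2| = 4.
|Patch 1 △ Patch 2| = |Patch 1| + |Patch 2| − 2·|Patch 1∩Patch 2| = 14 + 17 − 8 = 23.00.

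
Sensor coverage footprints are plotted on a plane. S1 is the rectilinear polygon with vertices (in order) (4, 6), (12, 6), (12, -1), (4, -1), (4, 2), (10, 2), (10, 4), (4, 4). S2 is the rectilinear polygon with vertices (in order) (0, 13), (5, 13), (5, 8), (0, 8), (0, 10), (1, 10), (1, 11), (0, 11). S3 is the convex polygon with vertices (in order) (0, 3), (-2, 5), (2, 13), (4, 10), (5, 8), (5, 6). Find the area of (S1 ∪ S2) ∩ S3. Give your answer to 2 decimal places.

14.05

|S1 ∪ S2| = 68.
|(S1 ∪ S2) ∩ S3| = 14.05.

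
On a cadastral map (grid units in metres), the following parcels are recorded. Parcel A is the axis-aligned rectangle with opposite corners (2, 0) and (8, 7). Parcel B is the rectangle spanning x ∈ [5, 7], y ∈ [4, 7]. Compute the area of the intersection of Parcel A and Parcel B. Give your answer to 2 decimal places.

6.00

|Parcel A∩Parcel B|: x∈[5,7], y∈[4,7] → 2·3 = 6.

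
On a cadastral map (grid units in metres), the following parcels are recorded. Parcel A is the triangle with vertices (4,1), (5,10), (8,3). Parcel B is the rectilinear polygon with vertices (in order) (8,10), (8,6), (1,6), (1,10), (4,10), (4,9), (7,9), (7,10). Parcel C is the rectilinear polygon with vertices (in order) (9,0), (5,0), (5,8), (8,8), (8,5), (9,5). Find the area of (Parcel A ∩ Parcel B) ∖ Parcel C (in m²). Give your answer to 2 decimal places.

|Parcel A ∩ Parcel B| = 4.0476.
|(Parcel A ∩ Parcel B) ∩ Parcel C| = 2.5714.
|(Parcel A ∩ Parcel B) ∖ Parcel C| = 4.0476 − 2.5714 = 1.48.

1.48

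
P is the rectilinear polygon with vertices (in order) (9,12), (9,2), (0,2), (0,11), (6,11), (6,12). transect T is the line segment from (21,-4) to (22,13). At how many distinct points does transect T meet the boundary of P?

0

The segment lies entirely outside P and never meets its boundary.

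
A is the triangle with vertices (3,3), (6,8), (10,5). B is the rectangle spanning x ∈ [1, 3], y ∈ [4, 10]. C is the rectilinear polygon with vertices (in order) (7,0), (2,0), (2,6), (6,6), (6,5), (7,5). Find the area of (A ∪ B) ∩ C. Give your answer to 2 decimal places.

|A ∪ B| = 26.5.
|(A ∪ B) ∩ C| = 8.01.

8.01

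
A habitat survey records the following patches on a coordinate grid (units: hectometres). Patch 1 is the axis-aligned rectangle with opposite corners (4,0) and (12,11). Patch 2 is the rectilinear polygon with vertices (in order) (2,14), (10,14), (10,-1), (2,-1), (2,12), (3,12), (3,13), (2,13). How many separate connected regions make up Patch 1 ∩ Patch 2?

Patch 1 ∩ Patch 2 is a single connected region.

1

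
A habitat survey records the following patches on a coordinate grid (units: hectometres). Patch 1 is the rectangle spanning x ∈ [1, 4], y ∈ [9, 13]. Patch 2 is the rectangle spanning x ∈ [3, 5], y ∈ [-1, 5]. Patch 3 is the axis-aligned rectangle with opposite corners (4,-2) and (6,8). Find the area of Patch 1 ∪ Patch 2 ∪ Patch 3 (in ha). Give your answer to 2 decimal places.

38.00

By inclusion–exclusion:
Individual areas: |Patch 1| = 12, |Patch 2| = 12, |Patch 3| = 20.
|Patch 1∩Patch 2| = 0 (no overlap).
|Patch 1∩Patch 3| = 0 (no overlap).
|Patch 2∩Patch 3|: x∈[4,5], y∈[-1,5] → 1·6 = 6.
|Patch 1∩Patch 2∩Patch 3| = 0.
|Patch 1 ∪ Patch 2 ∪ Patch 3| = 44 − 6 + 0 = 38.00.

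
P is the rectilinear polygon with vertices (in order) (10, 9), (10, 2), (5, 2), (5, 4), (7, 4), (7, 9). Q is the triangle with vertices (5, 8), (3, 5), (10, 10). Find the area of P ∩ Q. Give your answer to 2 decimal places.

0.86

The intersection is the polygon with vertices (7,8.8), (7.5,9), (8.6,9), (7,7.857).
By the shoelace formula its area is 0.86.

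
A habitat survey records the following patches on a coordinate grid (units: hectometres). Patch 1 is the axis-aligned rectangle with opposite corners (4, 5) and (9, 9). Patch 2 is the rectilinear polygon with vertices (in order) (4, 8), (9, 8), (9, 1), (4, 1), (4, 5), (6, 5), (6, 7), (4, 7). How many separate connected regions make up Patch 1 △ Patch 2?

Patch 1 △ Patch 2 splits into 2 disjoint pieces (area 5, area 24).

2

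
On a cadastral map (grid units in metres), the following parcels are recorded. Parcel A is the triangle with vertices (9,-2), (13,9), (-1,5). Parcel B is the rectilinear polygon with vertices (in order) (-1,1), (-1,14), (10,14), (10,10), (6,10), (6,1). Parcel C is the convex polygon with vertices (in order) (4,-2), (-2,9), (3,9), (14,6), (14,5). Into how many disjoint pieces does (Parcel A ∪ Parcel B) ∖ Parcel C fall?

4

(Parcel A ∪ Parcel B) ∖ Parcel C splits into 4 disjoint pieces (area 5.4293, area 7.3628, area 10.3712, area 52.2273).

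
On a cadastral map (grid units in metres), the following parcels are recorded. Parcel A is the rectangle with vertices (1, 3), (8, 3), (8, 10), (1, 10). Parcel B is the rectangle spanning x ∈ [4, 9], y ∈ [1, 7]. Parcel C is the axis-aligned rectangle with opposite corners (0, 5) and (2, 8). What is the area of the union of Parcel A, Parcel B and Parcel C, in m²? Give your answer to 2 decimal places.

By inclusion–exclusion:
Individual areas: |Parcel A| = 49, |Parcel B| = 30, |Parcel C| = 6.
|Parcel A∩Parcel B|: x∈[4,8], y∈[3,7] → 4·4 = 16.
|Parcel A∩Parcel C|: x∈[1,2], y∈[5,8] → 1·3 = 3.
|Parcel B∩Parcel C| = 0 (no overlap).
|Parcel A∩Parcel B∩Parcel C| = 0.
|Parcel A ∪ Parcel B ∪ Parcel C| = 85 − 19 + 0 = 66.00.

66.00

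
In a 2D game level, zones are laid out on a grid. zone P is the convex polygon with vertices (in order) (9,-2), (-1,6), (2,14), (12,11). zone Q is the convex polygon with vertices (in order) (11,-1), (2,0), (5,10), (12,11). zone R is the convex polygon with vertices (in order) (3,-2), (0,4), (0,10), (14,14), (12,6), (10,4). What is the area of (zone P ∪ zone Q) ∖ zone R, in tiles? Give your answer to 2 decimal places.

|zone P ∪ zone Q| = 139.7845.
|(zone P ∪ zone Q) ∩ zone R| = 104.8723.
|(zone P ∪ zone Q) ∖ zone R| = 139.7845 − 104.8723 = 34.91.

34.91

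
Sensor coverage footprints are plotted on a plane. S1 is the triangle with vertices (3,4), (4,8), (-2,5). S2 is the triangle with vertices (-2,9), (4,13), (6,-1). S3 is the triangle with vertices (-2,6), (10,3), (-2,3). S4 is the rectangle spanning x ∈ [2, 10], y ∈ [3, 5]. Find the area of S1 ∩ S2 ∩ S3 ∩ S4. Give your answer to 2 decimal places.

0.84

The intersection is the polygon with vertices (2,4.2), (2,5), (2,5), (3.176,4.706), (3,4).
By the shoelace formula its area is 0.84.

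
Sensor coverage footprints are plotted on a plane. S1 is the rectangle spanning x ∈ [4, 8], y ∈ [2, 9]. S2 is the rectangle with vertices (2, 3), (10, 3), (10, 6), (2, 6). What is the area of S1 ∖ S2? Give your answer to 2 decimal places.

16.00

|S1∩S2|: x∈[4,8], y∈[3,6] → 4·3 = 12.
|S1| = 28.
|S1 ∖ S2| = |S1| − |S1∩S2| = 28 − 12 = 16.00.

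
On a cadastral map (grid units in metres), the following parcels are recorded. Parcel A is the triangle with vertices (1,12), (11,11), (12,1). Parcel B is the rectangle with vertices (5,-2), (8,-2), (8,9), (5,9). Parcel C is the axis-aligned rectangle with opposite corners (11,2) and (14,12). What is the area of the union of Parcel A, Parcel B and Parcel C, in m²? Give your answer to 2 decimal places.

By inclusion–exclusion:
Individual areas: |Parcel A| = 49.5, |Parcel B| = 33, |Parcel C| = 30.
|Parcel A∩Parcel B| = 7.5.
|Parcel A∩Parcel C| = 4.05.
|Parcel B∩Parcel C| = 0 (no overlap).
|Parcel A∩Parcel B∩Parcel C| = 0.
|Parcel A ∪ Parcel B ∪ Parcel C| = 112.5 − 11.55 + 0 = 100.95.

100.95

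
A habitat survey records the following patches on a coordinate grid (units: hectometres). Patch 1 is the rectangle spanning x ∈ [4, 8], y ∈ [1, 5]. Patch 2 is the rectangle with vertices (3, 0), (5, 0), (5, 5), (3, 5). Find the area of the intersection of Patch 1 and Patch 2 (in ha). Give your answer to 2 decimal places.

|Patch 1∩Patch 2|: x∈[4,5], y∈[1,5] → 1·4 = 4.

4.00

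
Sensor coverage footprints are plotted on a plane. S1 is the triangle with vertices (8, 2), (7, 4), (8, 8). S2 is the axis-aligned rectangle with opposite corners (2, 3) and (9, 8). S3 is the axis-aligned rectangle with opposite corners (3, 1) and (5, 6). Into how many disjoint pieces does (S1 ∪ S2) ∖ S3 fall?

1

(S1 ∪ S2) ∖ S3 is a single connected region.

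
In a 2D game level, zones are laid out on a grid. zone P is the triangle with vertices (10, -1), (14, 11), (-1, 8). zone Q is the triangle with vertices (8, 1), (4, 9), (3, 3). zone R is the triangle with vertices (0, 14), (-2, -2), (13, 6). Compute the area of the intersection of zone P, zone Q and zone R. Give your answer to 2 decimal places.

11.19

The intersection is the polygon with vertices (4,9), (7.079,2.842), (6.005,2.269), (3.253,4.52).
By the shoelace formula its area is 11.19.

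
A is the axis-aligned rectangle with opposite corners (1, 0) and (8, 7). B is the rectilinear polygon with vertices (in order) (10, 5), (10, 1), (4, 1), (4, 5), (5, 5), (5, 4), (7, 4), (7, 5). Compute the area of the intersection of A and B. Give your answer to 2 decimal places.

The intersection is the polygon with vertices (8,1), (4,1), (4,5), (5,5), (5,4), (7,4), (7,5), (8,5).
By the shoelace formula its area is 14.00.

14.00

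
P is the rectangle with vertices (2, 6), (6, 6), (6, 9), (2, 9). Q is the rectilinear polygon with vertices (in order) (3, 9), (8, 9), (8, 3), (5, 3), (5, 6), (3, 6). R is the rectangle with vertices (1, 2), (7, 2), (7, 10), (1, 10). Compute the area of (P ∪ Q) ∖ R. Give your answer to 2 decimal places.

6.00

|P ∪ Q| = 27.
|(P ∪ Q) ∩ R| = 21.
|(P ∪ Q) ∖ R| = 27 − 21 = 6.00.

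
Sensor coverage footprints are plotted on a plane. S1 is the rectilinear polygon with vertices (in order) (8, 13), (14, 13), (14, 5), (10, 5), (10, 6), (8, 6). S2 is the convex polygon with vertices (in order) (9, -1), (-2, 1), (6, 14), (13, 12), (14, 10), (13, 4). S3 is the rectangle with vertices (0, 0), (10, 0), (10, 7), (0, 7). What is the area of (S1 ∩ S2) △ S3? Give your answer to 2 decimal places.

106.17

|S1 ∩ S2| = 40.1667.
|(S1 ∩ S2) ∩ S3| = 2.
|(S1 ∩ S2) △ S3| = 40.1667 + 70 − 4 = 106.17.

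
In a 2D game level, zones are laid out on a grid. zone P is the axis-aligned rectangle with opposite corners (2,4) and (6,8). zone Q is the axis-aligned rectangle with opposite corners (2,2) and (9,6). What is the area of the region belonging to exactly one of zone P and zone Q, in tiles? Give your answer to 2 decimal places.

28.00

|zone P∩zone Q|: x∈[2,6], y∈[4,6] → 4·2 = 8.
|zone P △ zone Q| = |zone P| + |zone Q| − 2·|zone P∩zone Q| = 16 + 28 − 16 = 28.00.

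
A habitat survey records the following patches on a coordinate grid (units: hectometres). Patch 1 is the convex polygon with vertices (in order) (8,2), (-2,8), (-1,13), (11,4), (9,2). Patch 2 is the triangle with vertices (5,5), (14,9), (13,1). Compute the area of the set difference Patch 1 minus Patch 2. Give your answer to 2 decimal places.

44.46

|Patch 1| = 54.5, |Patch 1∩Patch 2| = 10.0388.
|Patch 1 ∖ Patch 2| = |Patch 1| − |Patch 1∩Patch 2| = 54.5 − 10.0388 = 44.46.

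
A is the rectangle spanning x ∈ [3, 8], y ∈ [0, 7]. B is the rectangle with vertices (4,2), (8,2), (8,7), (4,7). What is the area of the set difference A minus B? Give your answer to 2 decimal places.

15.00

|A∩B|: x∈[4,8], y∈[2,7] → 4·5 = 20.
|A| = 35.
|A ∖ B| = |A| − |A∩B| = 35 − 20 = 15.00.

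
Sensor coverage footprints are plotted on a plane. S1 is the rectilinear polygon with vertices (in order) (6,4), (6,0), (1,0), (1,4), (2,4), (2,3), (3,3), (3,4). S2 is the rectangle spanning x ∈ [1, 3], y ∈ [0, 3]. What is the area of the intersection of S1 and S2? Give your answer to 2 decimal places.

The intersection is the polygon with vertices (1,0), (1,3), (2,3), (3,3), (3,0).
By the shoelace formula its area is 6.00.

6.00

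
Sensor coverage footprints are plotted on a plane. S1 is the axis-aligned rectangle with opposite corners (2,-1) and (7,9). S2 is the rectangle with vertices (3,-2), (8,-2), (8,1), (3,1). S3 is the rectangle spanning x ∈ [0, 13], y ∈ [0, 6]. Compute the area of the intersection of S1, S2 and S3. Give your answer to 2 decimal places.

4.00

The intersection is the polygon with vertices (3,1), (7,1), (7,0), (3,0).
By the shoelace formula its area is 4.00.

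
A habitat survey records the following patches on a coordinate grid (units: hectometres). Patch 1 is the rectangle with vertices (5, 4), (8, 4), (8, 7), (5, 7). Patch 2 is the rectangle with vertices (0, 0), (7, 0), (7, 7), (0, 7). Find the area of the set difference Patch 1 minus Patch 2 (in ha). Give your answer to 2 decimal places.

3.00

|Patch 1∩Patch 2|: x∈[5,7], y∈[4,7] → 2·3 = 6.
|Patch 1| = 9.
|Patch 1 ∖ Patch 2| = |Patch 1| − |Patch 1∩Patch 2| = 9 − 6 = 3.00.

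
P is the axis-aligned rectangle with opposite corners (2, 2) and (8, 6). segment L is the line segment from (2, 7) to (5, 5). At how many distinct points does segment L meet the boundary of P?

1

The segment meets the boundary at (3.5,6).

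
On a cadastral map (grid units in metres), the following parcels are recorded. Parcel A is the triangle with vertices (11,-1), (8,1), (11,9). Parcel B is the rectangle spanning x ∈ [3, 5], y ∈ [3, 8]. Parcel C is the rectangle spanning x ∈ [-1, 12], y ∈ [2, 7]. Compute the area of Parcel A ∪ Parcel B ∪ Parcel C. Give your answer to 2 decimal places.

73.56

By inclusion–exclusion:
Individual areas: |Parcel A| = 15, |Parcel B| = 10, |Parcel C| = 65.
|Parcel A∩Parcel B| = 0.
|Parcel A∩Parcel C| = 8.4375.
|Parcel B∩Parcel C|: x∈[3,5], y∈[3,7] → 2·4 = 8.
|Parcel A∩Parcel B∩Parcel C| = 0.
|Parcel A ∪ Parcel B ∪ Parcel C| = 90 − 16.4375 + 0 = 73.56.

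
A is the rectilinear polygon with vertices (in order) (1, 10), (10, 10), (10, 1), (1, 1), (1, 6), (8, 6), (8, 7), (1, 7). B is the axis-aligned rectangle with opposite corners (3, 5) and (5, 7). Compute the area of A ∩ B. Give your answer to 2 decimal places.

2.00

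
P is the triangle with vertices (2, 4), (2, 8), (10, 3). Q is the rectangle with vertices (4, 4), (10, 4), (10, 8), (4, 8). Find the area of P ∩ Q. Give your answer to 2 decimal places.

The intersection is the polygon with vertices (8.4,4), (4,4), (4,6.75).
By the shoelace formula its area is 6.05.

6.05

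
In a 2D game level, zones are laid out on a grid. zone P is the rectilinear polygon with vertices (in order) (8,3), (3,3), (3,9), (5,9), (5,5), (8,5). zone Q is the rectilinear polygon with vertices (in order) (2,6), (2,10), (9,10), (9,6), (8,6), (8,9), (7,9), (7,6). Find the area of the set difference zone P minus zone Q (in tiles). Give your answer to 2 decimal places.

|zone P| = 18, |zone P∩zone Q| = 6.
|zone P ∖ zone Q| = |zone P| − |zone P∩zone Q| = 18 − 6 = 12.00.

12.00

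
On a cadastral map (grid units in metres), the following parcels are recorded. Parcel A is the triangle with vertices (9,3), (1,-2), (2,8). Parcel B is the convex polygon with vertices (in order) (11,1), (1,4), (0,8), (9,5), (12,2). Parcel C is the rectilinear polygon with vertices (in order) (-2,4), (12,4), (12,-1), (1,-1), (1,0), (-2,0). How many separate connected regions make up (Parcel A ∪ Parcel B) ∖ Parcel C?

(Parcel A ∪ Parcel B) ∖ Parcel C splits into 2 disjoint pieces (area 0.75, area 21.6048).

2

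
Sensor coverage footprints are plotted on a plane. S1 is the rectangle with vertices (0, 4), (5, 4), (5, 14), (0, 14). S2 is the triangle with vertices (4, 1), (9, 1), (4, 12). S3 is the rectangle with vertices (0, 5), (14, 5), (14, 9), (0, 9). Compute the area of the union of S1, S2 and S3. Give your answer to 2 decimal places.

By inclusion–exclusion:
Individual areas: |S1| = 50, |S2| = 27.5, |S3| = 56.
|S1∩S2| = 6.9.
|S1∩S3|: x∈[0,5], y∈[5,9] → 5·4 = 20.
|S2∩S3| = 9.0909.
|S1∩S2∩S3| = 4.
|S1 ∪ S2 ∪ S3| = 133.5 − 35.9909 + 4 = 101.51.

101.51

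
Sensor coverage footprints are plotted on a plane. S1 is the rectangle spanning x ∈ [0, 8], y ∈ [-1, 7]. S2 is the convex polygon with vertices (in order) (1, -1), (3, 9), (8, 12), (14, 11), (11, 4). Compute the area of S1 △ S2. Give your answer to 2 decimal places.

81.30

|S1| = 64, |S2| = 92, |S1∩S2| = 37.35.
|S1 △ S2| = |S1| + |S2| − 2·|S1∩S2| = 64 + 92 − 74.7 = 81.30.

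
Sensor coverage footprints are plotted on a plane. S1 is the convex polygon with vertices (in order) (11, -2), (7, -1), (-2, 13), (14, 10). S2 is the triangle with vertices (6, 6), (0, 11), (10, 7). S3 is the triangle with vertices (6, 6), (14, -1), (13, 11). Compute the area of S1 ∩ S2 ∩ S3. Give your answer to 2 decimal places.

The intersection is the polygon with vertices (10,7), (6,6), (8.333,7.667).
By the shoelace formula its area is 2.17.

2.17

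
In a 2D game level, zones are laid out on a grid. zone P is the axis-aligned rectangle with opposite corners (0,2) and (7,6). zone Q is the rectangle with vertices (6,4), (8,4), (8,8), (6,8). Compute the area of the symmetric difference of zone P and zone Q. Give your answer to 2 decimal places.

|zone P∩zone Q|: x∈[6,7], y∈[4,6] → 1·2 = 2.
|zone P △ zone Q| = |zone P| + |zone Q| − 2·|zone P∩zone Q| = 28 + 8 − 4 = 32.00.

32.00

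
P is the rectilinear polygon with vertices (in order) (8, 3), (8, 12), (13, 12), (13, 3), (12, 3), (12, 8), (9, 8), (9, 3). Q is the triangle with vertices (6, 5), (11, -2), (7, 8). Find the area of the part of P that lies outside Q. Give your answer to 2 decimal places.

|P| = 30, |P∩Q| = 1.25.
|P ∖ Q| = |P| − |P∩Q| = 30 − 1.25 = 28.75.

28.75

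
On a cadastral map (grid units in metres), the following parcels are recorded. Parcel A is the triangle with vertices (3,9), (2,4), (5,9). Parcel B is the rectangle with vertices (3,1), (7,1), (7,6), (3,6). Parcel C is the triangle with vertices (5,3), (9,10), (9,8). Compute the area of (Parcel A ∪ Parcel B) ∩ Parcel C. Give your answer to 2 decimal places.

0.93

The region (Parcel A ∪ Parcel B) ∩ Parcel C is the polygon with vertices (7,6), (7,5.5), (5,3), (6.714,6).
By the shoelace formula its area is 0.93.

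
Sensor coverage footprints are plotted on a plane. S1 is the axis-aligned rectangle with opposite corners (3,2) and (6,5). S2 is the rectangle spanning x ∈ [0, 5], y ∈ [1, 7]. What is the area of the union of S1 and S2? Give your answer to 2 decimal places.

33.00

By inclusion–exclusion:
Individual areas: |S1| = 9, |S2| = 30.
|S1∩S2|: x∈[3,5], y∈[2,5] → 2·3 = 6.
|S1 ∪ S2| = 39 − 6 = 33.00.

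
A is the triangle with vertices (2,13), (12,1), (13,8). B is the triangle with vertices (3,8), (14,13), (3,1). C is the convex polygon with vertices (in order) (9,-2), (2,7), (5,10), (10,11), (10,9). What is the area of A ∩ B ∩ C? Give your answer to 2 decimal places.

10.49

The intersection is the polygon with vertices (8,10.273), (10,9.364), (10,9), (9.963,8.596), (7.714,6.143), (5.297,9.044).
By the shoelace formula its area is 10.49.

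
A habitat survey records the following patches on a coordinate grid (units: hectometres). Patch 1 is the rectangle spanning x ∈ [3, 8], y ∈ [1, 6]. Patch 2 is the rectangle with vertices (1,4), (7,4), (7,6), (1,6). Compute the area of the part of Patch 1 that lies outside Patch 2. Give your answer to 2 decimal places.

|Patch 1∩Patch 2|: x∈[3,7], y∈[4,6] → 4·2 = 8.
|Patch 1| = 25.
|Patch 1 ∖ Patch 2| = |Patch 1| − |Patch 1∩Patch 2| = 25 − 8 = 17.00.

17.00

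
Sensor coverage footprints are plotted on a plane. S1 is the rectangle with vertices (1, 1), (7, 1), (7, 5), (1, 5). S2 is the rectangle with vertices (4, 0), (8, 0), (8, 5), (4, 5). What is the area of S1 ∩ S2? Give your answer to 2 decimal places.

12.00

|S1∩S2|: x∈[4,7], y∈[1,5] → 3·4 = 12.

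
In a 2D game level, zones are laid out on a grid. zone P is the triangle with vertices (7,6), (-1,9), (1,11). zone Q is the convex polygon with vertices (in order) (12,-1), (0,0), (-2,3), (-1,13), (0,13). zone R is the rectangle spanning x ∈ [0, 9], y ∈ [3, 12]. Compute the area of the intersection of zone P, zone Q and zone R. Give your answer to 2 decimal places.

The intersection is the polygon with vertices (1,11), (3.5,8.917), (5.526,6.553), (0,8.625), (0,10).
By the shoelace formula its area is 9.13.

9.13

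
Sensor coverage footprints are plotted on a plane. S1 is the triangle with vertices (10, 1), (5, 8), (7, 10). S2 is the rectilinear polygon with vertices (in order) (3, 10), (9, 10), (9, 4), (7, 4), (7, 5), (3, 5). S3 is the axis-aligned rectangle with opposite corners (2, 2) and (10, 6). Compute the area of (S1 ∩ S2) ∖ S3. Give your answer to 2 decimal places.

7.24

|S1 ∩ S2| = 10.2857.
|(S1 ∩ S2) ∩ S3| = 3.0476.
|(S1 ∩ S2) ∖ S3| = 10.2857 − 3.0476 = 7.24.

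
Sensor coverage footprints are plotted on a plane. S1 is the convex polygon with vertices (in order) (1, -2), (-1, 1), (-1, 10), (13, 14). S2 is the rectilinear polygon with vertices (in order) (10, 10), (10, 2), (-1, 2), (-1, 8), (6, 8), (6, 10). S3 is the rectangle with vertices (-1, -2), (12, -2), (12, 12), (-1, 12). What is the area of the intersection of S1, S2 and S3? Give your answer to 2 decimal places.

The intersection is the polygon with vertices (6,8), (6,10), (10,10), (4,2), (-1,2), (-1,8).
By the shoelace formula its area is 50.00.

50.00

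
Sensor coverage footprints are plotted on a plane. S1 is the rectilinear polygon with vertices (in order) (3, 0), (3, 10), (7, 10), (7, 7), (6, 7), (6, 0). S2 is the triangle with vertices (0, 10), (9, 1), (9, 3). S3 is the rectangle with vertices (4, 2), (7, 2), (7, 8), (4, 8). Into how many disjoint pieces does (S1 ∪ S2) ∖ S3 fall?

(S1 ∪ S2) ∖ S3 splits into 2 disjoint pieces (area 21, area 3.5556).

2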